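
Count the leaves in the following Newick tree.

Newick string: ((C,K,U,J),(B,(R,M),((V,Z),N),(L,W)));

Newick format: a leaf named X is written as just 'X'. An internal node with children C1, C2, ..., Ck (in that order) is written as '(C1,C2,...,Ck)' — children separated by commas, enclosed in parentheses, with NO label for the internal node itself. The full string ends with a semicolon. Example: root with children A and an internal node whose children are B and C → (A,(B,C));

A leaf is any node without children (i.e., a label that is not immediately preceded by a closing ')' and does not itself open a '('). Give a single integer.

Answer: 12

Derivation:
Newick: ((C,K,U,J),(B,(R,M),((V,Z),N),(L,W)));
Scan left-to-right; a leaf is any maximal label run not followed by '(':
  pos 2: leaf 'C' → count = 1
  pos 4: leaf 'K' → count = 2
  pos 6: leaf 'U' → count = 3
  pos 8: leaf 'J' → count = 4
  pos 12: leaf 'B' → count = 5
  pos 15: leaf 'R' → count = 6
  pos 17: leaf 'M' → count = 7
  pos 22: leaf 'V' → count = 8
  pos 24: leaf 'Z' → count = 9
  pos 27: leaf 'N' → count = 10
  pos 31: leaf 'L' → count = 11
  pos 33: leaf 'W' → count = 12
Total leaves: 12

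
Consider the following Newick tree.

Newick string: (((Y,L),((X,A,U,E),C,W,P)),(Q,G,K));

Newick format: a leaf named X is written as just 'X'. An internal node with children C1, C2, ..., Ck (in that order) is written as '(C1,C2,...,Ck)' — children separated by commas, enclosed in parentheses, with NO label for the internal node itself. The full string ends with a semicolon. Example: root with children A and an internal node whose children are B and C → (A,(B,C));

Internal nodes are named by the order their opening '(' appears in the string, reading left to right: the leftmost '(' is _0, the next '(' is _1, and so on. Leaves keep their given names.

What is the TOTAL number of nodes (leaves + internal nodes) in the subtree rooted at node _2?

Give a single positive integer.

Newick: (((Y,L),((X,A,U,E),C,W,P)),(Q,G,K));
Locate _2: it is the '(' at position 2 (the 3rd '(' reading left to right).
Query: subtree rooted at _2
_2: subtree_size = 1 + 2
  Y: subtree_size = 1 + 0
  L: subtree_size = 1 + 0
Total subtree size of _2: 3

Answer: 3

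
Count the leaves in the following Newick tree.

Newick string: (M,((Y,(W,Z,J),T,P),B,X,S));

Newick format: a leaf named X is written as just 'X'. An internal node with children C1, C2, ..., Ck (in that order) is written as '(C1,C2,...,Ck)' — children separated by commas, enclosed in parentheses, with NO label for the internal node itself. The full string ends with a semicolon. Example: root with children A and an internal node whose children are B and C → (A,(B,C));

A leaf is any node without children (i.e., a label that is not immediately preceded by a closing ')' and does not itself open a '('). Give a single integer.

Answer: 10

Derivation:
Newick: (M,((Y,(W,Z,J),T,P),B,X,S));
Scan left-to-right; a leaf is any maximal label run not followed by '(':
  pos 1: leaf 'M' → count = 1
  pos 5: leaf 'Y' → count = 2
  pos 8: leaf 'W' → count = 3
  pos 10: leaf 'Z' → count = 4
  pos 12: leaf 'J' → count = 5
  pos 15: leaf 'T' → count = 6
  pos 17: leaf 'P' → count = 7
  pos 20: leaf 'B' → count = 8
  pos 22: leaf 'X' → count = 9
  pos 24: leaf 'S' → count = 10
Total leaves: 10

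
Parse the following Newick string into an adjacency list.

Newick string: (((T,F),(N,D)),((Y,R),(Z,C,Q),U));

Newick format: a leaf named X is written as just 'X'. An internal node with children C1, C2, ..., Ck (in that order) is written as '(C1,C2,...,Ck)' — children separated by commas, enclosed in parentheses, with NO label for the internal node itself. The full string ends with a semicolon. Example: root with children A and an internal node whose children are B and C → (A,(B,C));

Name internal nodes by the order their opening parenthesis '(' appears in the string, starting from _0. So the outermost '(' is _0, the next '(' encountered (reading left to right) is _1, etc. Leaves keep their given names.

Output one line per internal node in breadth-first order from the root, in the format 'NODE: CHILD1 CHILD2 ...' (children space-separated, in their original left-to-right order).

Answer: _0: _1 _4
_1: _2 _3
_4: _5 _6 U
_2: T F
_3: N D
_5: Y R
_6: Z C Q

Derivation:
Input: (((T,F),(N,D)),((Y,R),(Z,C,Q),U));
Scanning left-to-right, naming '(' by encounter order:
  pos 0: '(' -> open internal node _0 (depth 1)
  pos 1: '(' -> open internal node _1 (depth 2)
  pos 2: '(' -> open internal node _2 (depth 3)
  pos 6: ')' -> close internal node _2 (now at depth 2)
  pos 8: '(' -> open internal node _3 (depth 3)
  pos 12: ')' -> close internal node _3 (now at depth 2)
  pos 13: ')' -> close internal node _1 (now at depth 1)
  pos 15: '(' -> open internal node _4 (depth 2)
  pos 16: '(' -> open internal node _5 (depth 3)
  pos 20: ')' -> close internal node _5 (now at depth 2)
  pos 22: '(' -> open internal node _6 (depth 3)
  pos 28: ')' -> close internal node _6 (now at depth 2)
  pos 31: ')' -> close internal node _4 (now at depth 1)
  pos 32: ')' -> close internal node _0 (now at depth 0)
Total internal nodes: 7
BFS adjacency from root:
  _0: _1 _4
  _1: _2 _3
  _4: _5 _6 U
  _2: T F
  _3: N D
  _5: Y R
  _6: Z C Q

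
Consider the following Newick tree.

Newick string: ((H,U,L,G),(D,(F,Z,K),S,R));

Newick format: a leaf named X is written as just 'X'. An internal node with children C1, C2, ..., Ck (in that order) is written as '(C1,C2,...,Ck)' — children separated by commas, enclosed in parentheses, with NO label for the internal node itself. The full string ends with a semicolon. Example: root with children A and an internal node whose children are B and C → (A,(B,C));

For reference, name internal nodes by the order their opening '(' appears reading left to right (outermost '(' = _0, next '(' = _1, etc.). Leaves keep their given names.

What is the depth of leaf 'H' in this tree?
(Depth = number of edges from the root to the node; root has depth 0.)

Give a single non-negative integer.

Answer: 2

Derivation:
Newick: ((H,U,L,G),(D,(F,Z,K),S,R));
Naming internals by '(' encounter order: outermost '(' = _0, next = _1, ...
Query node: H
Path from root: _0 -> _1 -> H
Depth of H: 2 (number of edges from root)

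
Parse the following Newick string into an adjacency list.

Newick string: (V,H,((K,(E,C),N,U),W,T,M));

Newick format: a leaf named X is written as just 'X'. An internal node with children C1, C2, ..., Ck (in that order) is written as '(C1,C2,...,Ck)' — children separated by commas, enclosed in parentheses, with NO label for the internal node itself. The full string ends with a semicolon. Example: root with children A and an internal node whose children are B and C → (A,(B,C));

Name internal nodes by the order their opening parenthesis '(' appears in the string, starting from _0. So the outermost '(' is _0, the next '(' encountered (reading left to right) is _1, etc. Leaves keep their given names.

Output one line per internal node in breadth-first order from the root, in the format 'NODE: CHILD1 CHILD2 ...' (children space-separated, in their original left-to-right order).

Answer: _0: V H _1
_1: _2 W T M
_2: K _3 N U
_3: E C

Derivation:
Input: (V,H,((K,(E,C),N,U),W,T,M));
Scanning left-to-right, naming '(' by encounter order:
  pos 0: '(' -> open internal node _0 (depth 1)
  pos 5: '(' -> open internal node _1 (depth 2)
  pos 6: '(' -> open internal node _2 (depth 3)
  pos 9: '(' -> open internal node _3 (depth 4)
  pos 13: ')' -> close internal node _3 (now at depth 3)
  pos 18: ')' -> close internal node _2 (now at depth 2)
  pos 25: ')' -> close internal node _1 (now at depth 1)
  pos 26: ')' -> close internal node _0 (now at depth 0)
Total internal nodes: 4
BFS adjacency from root:
  _0: V H _1
  _1: _2 W T M
  _2: K _3 N U
  _3: E C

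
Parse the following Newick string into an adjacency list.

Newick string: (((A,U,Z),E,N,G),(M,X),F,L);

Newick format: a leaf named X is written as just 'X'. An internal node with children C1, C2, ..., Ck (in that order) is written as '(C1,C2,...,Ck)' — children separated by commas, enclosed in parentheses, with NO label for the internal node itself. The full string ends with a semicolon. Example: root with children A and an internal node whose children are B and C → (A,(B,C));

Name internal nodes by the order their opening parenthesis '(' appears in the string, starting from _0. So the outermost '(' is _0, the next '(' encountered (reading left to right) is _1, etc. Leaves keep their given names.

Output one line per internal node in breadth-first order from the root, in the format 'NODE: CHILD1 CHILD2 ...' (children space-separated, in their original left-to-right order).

Input: (((A,U,Z),E,N,G),(M,X),F,L);
Scanning left-to-right, naming '(' by encounter order:
  pos 0: '(' -> open internal node _0 (depth 1)
  pos 1: '(' -> open internal node _1 (depth 2)
  pos 2: '(' -> open internal node _2 (depth 3)
  pos 8: ')' -> close internal node _2 (now at depth 2)
  pos 15: ')' -> close internal node _1 (now at depth 1)
  pos 17: '(' -> open internal node _3 (depth 2)
  pos 21: ')' -> close internal node _3 (now at depth 1)
  pos 26: ')' -> close internal node _0 (now at depth 0)
Total internal nodes: 4
BFS adjacency from root:
  _0: _1 _3 F L
  _1: _2 E N G
  _3: M X
  _2: A U Z

Answer: _0: _1 _3 F L
_1: _2 E N G
_3: M X
_2: A U Z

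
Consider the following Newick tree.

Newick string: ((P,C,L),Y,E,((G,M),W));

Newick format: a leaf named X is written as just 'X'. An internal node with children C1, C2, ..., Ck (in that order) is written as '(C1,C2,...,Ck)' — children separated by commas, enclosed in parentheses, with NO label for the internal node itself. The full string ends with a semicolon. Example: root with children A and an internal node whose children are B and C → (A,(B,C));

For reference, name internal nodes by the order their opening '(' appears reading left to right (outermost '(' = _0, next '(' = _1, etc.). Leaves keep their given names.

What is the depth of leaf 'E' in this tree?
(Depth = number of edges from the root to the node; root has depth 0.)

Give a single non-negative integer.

Newick: ((P,C,L),Y,E,((G,M),W));
Naming internals by '(' encounter order: outermost '(' = _0, next = _1, ...
Query node: E
Path from root: _0 -> E
Depth of E: 1 (number of edges from root)

Answer: 1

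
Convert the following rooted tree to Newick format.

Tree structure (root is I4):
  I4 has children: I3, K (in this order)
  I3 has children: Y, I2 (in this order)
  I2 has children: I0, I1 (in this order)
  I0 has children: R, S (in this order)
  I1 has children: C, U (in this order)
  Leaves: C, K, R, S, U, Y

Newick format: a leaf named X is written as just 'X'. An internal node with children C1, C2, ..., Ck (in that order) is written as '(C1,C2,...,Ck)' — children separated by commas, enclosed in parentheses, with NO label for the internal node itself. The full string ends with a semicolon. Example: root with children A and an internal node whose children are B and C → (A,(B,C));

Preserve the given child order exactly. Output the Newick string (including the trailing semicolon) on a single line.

internal I4 with children ['I3', 'K']
  internal I3 with children ['Y', 'I2']
    leaf 'Y' → 'Y'
    internal I2 with children ['I0', 'I1']
      internal I0 with children ['R', 'S']
        leaf 'R' → 'R'
        leaf 'S' → 'S'
      → '(R,S)'
      internal I1 with children ['C', 'U']
        leaf 'C' → 'C'
        leaf 'U' → 'U'
      → '(C,U)'
    → '((R,S),(C,U))'
  → '(Y,((R,S),(C,U)))'
  leaf 'K' → 'K'
→ '((Y,((R,S),(C,U))),K)'
Final: ((Y,((R,S),(C,U))),K);

Answer: ((Y,((R,S),(C,U))),K);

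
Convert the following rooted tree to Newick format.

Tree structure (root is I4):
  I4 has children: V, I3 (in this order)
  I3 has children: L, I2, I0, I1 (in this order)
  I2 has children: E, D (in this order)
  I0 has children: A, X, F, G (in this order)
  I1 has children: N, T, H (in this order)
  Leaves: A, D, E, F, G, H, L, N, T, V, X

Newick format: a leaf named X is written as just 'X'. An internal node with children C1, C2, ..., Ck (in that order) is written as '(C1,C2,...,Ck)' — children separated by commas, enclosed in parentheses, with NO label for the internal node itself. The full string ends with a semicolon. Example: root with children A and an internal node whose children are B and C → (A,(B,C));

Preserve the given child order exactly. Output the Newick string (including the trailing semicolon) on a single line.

Answer: (V,(L,(E,D),(A,X,F,G),(N,T,H)));

Derivation:
internal I4 with children ['V', 'I3']
  leaf 'V' → 'V'
  internal I3 with children ['L', 'I2', 'I0', 'I1']
    leaf 'L' → 'L'
    internal I2 with children ['E', 'D']
      leaf 'E' → 'E'
      leaf 'D' → 'D'
    → '(E,D)'
    internal I0 with children ['A', 'X', 'F', 'G']
      leaf 'A' → 'A'
      leaf 'X' → 'X'
      leaf 'F' → 'F'
      leaf 'G' → 'G'
    → '(A,X,F,G)'
    internal I1 with children ['N', 'T', 'H']
      leaf 'N' → 'N'
      leaf 'T' → 'T'
      leaf 'H' → 'H'
    → '(N,T,H)'
  → '(L,(E,D),(A,X,F,G),(N,T,H))'
→ '(V,(L,(E,D),(A,X,F,G),(N,T,H)))'
Final: (V,(L,(E,D),(A,X,F,G),(N,T,H)));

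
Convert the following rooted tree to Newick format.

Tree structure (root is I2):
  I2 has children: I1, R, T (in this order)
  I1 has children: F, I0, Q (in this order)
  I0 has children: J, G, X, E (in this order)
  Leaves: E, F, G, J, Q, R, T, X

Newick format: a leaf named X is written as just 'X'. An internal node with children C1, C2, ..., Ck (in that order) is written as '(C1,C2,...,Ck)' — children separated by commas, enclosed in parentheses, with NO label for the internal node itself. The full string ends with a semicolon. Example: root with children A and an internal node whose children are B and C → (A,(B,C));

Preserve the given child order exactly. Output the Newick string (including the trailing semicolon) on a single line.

Answer: ((F,(J,G,X,E),Q),R,T);

Derivation:
internal I2 with children ['I1', 'R', 'T']
  internal I1 with children ['F', 'I0', 'Q']
    leaf 'F' → 'F'
    internal I0 with children ['J', 'G', 'X', 'E']
      leaf 'J' → 'J'
      leaf 'G' → 'G'
      leaf 'X' → 'X'
      leaf 'E' → 'E'
    → '(J,G,X,E)'
    leaf 'Q' → 'Q'
  → '(F,(J,G,X,E),Q)'
  leaf 'R' → 'R'
  leaf 'T' → 'T'
→ '((F,(J,G,X,E),Q),R,T)'
Final: ((F,(J,G,X,E),Q),R,T);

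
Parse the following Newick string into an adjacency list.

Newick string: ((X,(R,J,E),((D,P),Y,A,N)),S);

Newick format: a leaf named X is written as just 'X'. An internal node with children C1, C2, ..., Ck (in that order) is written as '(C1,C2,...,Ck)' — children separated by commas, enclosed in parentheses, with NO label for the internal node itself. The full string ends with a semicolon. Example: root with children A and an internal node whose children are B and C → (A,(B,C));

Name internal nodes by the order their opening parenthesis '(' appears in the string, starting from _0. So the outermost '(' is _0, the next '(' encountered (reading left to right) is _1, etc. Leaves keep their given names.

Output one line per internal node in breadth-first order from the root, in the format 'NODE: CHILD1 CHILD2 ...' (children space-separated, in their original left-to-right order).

Input: ((X,(R,J,E),((D,P),Y,A,N)),S);
Scanning left-to-right, naming '(' by encounter order:
  pos 0: '(' -> open internal node _0 (depth 1)
  pos 1: '(' -> open internal node _1 (depth 2)
  pos 4: '(' -> open internal node _2 (depth 3)
  pos 10: ')' -> close internal node _2 (now at depth 2)
  pos 12: '(' -> open internal node _3 (depth 3)
  pos 13: '(' -> open internal node _4 (depth 4)
  pos 17: ')' -> close internal node _4 (now at depth 3)
  pos 24: ')' -> close internal node _3 (now at depth 2)
  pos 25: ')' -> close internal node _1 (now at depth 1)
  pos 28: ')' -> close internal node _0 (now at depth 0)
Total internal nodes: 5
BFS adjacency from root:
  _0: _1 S
  _1: X _2 _3
  _2: R J E
  _3: _4 Y A N
  _4: D P

Answer: _0: _1 S
_1: X _2 _3
_2: R J E
_3: _4 Y A N
_4: D P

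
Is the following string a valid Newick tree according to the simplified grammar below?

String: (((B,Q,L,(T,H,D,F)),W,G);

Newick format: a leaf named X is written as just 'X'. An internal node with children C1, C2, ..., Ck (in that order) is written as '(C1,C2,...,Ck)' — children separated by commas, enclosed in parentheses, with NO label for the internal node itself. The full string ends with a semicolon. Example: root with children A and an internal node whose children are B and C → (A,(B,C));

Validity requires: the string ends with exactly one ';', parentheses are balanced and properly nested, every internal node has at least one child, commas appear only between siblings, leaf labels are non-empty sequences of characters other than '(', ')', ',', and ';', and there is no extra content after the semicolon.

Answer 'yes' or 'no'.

Input: (((B,Q,L,(T,H,D,F)),W,G);
Paren balance: 4 '(' vs 3 ')' MISMATCH
Ends with single ';': True
Full parse: FAILS (expected , or ) at pos 24)
Valid: False

Answer: no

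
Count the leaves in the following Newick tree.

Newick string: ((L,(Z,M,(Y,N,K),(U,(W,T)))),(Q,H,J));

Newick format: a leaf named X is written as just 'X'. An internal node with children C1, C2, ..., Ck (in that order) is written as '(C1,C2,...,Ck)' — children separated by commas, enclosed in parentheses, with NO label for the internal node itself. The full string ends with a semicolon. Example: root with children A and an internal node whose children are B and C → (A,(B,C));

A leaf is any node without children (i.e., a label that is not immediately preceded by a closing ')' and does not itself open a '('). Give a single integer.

Answer: 12

Derivation:
Newick: ((L,(Z,M,(Y,N,K),(U,(W,T)))),(Q,H,J));
Scan left-to-right; a leaf is any maximal label run not followed by '(':
  pos 2: leaf 'L' → count = 1
  pos 5: leaf 'Z' → count = 2
  pos 7: leaf 'M' → count = 3
  pos 10: leaf 'Y' → count = 4
  pos 12: leaf 'N' → count = 5
  pos 14: leaf 'K' → count = 6
  pos 18: leaf 'U' → count = 7
  pos 21: leaf 'W' → count = 8
  pos 23: leaf 'T' → count = 9
  pos 30: leaf 'Q' → count = 10
  pos 32: leaf 'H' → count = 11
  pos 34: leaf 'J' → count = 12
Total leaves: 12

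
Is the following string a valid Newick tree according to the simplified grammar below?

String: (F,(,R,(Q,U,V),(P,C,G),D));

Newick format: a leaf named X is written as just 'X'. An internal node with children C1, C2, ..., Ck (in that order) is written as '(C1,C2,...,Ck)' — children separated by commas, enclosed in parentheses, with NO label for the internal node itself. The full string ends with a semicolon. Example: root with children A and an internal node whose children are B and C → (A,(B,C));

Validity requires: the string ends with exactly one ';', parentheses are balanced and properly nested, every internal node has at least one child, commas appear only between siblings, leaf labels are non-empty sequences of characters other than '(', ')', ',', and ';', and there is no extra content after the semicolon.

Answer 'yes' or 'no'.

Input: (F,(,R,(Q,U,V),(P,C,G),D));
Paren balance: 4 '(' vs 4 ')' OK
Ends with single ';': True
Full parse: FAILS (empty leaf label at pos 4)
Valid: False

Answer: no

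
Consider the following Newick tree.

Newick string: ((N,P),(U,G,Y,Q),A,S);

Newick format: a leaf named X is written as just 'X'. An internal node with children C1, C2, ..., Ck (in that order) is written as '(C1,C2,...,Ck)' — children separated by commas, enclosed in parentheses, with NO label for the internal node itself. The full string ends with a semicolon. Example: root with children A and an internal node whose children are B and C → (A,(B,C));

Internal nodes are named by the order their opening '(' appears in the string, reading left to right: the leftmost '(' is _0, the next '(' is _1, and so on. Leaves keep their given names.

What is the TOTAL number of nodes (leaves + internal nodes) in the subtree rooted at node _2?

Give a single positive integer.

Newick: ((N,P),(U,G,Y,Q),A,S);
Locate _2: it is the '(' at position 7 (the 3rd '(' reading left to right).
Query: subtree rooted at _2
_2: subtree_size = 1 + 4
  U: subtree_size = 1 + 0
  G: subtree_size = 1 + 0
  Y: subtree_size = 1 + 0
  Q: subtree_size = 1 + 0
Total subtree size of _2: 5

Answer: 5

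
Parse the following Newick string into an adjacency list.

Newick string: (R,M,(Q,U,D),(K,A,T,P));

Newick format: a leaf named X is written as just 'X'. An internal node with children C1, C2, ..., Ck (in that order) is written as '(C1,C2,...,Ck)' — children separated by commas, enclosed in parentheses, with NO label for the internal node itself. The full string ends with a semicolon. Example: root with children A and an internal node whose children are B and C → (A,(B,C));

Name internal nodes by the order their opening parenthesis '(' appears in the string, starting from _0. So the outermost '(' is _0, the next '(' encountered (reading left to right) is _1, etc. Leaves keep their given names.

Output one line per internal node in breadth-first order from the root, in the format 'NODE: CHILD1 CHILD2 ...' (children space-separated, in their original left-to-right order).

Answer: _0: R M _1 _2
_1: Q U D
_2: K A T P

Derivation:
Input: (R,M,(Q,U,D),(K,A,T,P));
Scanning left-to-right, naming '(' by encounter order:
  pos 0: '(' -> open internal node _0 (depth 1)
  pos 5: '(' -> open internal node _1 (depth 2)
  pos 11: ')' -> close internal node _1 (now at depth 1)
  pos 13: '(' -> open internal node _2 (depth 2)
  pos 21: ')' -> close internal node _2 (now at depth 1)
  pos 22: ')' -> close internal node _0 (now at depth 0)
Total internal nodes: 3
BFS adjacency from root:
  _0: R M _1 _2
  _1: Q U D
  _2: K A T P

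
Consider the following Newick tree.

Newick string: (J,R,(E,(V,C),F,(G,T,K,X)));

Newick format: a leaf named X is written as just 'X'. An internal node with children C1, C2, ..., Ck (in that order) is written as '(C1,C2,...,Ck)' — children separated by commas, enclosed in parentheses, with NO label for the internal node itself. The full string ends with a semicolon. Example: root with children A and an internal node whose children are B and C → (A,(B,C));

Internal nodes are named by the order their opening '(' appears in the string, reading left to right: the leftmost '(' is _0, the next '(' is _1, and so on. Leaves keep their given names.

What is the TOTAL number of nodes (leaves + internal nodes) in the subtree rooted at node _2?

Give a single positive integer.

Answer: 3

Derivation:
Newick: (J,R,(E,(V,C),F,(G,T,K,X)));
Locate _2: it is the '(' at position 8 (the 3rd '(' reading left to right).
Query: subtree rooted at _2
_2: subtree_size = 1 + 2
  V: subtree_size = 1 + 0
  C: subtree_size = 1 + 0
Total subtree size of _2: 3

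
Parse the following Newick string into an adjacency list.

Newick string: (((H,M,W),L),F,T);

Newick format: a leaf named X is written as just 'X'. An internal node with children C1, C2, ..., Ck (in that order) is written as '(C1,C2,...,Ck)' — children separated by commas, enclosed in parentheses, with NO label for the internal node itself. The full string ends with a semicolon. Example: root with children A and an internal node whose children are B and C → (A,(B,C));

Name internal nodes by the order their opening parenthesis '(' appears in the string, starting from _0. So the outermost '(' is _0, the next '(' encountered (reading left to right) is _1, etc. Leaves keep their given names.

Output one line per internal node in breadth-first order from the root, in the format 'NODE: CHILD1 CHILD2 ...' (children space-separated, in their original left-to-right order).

Answer: _0: _1 F T
_1: _2 L
_2: H M W

Derivation:
Input: (((H,M,W),L),F,T);
Scanning left-to-right, naming '(' by encounter order:
  pos 0: '(' -> open internal node _0 (depth 1)
  pos 1: '(' -> open internal node _1 (depth 2)
  pos 2: '(' -> open internal node _2 (depth 3)
  pos 8: ')' -> close internal node _2 (now at depth 2)
  pos 11: ')' -> close internal node _1 (now at depth 1)
  pos 16: ')' -> close internal node _0 (now at depth 0)
Total internal nodes: 3
BFS adjacency from root:
  _0: _1 F T
  _1: _2 L
  _2: H M W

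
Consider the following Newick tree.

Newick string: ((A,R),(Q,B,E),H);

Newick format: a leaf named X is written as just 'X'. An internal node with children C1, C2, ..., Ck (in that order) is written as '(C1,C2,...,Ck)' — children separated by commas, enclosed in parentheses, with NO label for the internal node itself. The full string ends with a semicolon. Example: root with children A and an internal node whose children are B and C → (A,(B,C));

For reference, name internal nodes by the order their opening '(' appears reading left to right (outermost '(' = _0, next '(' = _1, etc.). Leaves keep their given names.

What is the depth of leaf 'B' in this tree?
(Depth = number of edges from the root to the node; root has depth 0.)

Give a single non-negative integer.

Newick: ((A,R),(Q,B,E),H);
Naming internals by '(' encounter order: outermost '(' = _0, next = _1, ...
Query node: B
Path from root: _0 -> _2 -> B
Depth of B: 2 (number of edges from root)

Answer: 2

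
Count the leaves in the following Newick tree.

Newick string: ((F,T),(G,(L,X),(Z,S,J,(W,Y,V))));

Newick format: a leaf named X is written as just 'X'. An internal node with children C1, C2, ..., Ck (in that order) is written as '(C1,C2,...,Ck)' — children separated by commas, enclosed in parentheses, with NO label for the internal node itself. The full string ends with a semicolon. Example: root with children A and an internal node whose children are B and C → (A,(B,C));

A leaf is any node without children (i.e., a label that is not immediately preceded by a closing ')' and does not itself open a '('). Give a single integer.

Answer: 11

Derivation:
Newick: ((F,T),(G,(L,X),(Z,S,J,(W,Y,V))));
Scan left-to-right; a leaf is any maximal label run not followed by '(':
  pos 2: leaf 'F' → count = 1
  pos 4: leaf 'T' → count = 2
  pos 8: leaf 'G' → count = 3
  pos 11: leaf 'L' → count = 4
  pos 13: leaf 'X' → count = 5
  pos 17: leaf 'Z' → count = 6
  pos 19: leaf 'S' → count = 7
  pos 21: leaf 'J' → count = 8
  pos 24: leaf 'W' → count = 9
  pos 26: leaf 'Y' → count = 10
  pos 28: leaf 'V' → count = 11
Total leaves: 11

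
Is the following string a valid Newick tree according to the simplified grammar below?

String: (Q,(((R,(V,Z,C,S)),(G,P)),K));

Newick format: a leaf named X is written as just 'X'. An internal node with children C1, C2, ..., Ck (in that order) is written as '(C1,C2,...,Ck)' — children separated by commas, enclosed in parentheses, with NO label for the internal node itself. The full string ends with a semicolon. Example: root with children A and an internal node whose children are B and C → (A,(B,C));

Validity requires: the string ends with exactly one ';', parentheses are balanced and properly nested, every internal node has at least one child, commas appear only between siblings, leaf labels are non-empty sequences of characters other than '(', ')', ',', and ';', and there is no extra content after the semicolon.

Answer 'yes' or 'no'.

Input: (Q,(((R,(V,Z,C,S)),(G,P)),K));
Paren balance: 6 '(' vs 6 ')' OK
Ends with single ';': True
Full parse: OK
Valid: True

Answer: yes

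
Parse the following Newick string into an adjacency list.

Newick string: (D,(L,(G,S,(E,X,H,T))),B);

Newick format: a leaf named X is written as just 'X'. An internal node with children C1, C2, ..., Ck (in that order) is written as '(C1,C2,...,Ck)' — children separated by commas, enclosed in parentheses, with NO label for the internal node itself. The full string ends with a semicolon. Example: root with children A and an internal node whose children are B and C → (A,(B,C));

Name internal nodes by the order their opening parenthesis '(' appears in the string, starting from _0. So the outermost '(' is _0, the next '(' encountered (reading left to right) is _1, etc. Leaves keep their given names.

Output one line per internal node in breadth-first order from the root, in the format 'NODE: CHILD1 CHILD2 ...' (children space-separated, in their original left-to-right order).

Answer: _0: D _1 B
_1: L _2
_2: G S _3
_3: E X H T

Derivation:
Input: (D,(L,(G,S,(E,X,H,T))),B);
Scanning left-to-right, naming '(' by encounter order:
  pos 0: '(' -> open internal node _0 (depth 1)
  pos 3: '(' -> open internal node _1 (depth 2)
  pos 6: '(' -> open internal node _2 (depth 3)
  pos 11: '(' -> open internal node _3 (depth 4)
  pos 19: ')' -> close internal node _3 (now at depth 3)
  pos 20: ')' -> close internal node _2 (now at depth 2)
  pos 21: ')' -> close internal node _1 (now at depth 1)
  pos 24: ')' -> close internal node _0 (now at depth 0)
Total internal nodes: 4
BFS adjacency from root:
  _0: D _1 B
  _1: L _2
  _2: G S _3
  _3: E X H T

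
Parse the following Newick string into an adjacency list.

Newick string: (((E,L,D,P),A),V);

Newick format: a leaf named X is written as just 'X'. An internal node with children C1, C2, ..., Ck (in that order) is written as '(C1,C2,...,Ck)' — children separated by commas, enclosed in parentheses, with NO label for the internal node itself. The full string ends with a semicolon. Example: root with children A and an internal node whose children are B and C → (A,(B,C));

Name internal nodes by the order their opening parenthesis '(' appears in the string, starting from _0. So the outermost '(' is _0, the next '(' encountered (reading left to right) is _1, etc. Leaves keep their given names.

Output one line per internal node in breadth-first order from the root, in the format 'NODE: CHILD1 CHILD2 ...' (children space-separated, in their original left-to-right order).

Answer: _0: _1 V
_1: _2 A
_2: E L D P

Derivation:
Input: (((E,L,D,P),A),V);
Scanning left-to-right, naming '(' by encounter order:
  pos 0: '(' -> open internal node _0 (depth 1)
  pos 1: '(' -> open internal node _1 (depth 2)
  pos 2: '(' -> open internal node _2 (depth 3)
  pos 10: ')' -> close internal node _2 (now at depth 2)
  pos 13: ')' -> close internal node _1 (now at depth 1)
  pos 16: ')' -> close internal node _0 (now at depth 0)
Total internal nodes: 3
BFS adjacency from root:
  _0: _1 V
  _1: _2 A
  _2: E L D P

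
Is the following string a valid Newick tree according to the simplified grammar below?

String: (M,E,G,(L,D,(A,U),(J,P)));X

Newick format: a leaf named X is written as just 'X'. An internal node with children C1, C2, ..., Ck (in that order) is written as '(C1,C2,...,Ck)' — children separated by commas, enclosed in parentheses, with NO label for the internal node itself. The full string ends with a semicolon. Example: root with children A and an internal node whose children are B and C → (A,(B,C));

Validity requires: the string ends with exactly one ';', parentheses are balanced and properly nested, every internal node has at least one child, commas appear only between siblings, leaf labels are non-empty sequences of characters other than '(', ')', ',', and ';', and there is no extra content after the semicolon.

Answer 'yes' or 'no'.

Input: (M,E,G,(L,D,(A,U),(J,P)));X
Paren balance: 4 '(' vs 4 ')' OK
Ends with single ';': False
Full parse: FAILS (must end with ;)
Valid: False

Answer: no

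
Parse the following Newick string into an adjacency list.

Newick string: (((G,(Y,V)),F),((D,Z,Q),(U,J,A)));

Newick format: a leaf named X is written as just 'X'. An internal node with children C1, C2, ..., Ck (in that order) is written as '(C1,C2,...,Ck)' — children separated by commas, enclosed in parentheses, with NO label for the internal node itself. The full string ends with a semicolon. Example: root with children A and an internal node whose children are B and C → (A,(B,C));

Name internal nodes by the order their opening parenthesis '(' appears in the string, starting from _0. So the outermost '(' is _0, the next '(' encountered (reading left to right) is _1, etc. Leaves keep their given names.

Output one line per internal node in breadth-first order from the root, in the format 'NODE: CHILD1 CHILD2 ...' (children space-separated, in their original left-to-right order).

Answer: _0: _1 _4
_1: _2 F
_4: _5 _6
_2: G _3
_5: D Z Q
_6: U J A
_3: Y V

Derivation:
Input: (((G,(Y,V)),F),((D,Z,Q),(U,J,A)));
Scanning left-to-right, naming '(' by encounter order:
  pos 0: '(' -> open internal node _0 (depth 1)
  pos 1: '(' -> open internal node _1 (depth 2)
  pos 2: '(' -> open internal node _2 (depth 3)
  pos 5: '(' -> open internal node _3 (depth 4)
  pos 9: ')' -> close internal node _3 (now at depth 3)
  pos 10: ')' -> close internal node _2 (now at depth 2)
  pos 13: ')' -> close internal node _1 (now at depth 1)
  pos 15: '(' -> open internal node _4 (depth 2)
  pos 16: '(' -> open internal node _5 (depth 3)
  pos 22: ')' -> close internal node _5 (now at depth 2)
  pos 24: '(' -> open internal node _6 (depth 3)
  pos 30: ')' -> close internal node _6 (now at depth 2)
  pos 31: ')' -> close internal node _4 (now at depth 1)
  pos 32: ')' -> close internal node _0 (now at depth 0)
Total internal nodes: 7
BFS adjacency from root:
  _0: _1 _4
  _1: _2 F
  _4: _5 _6
  _2: G _3
  _5: D Z Q
  _6: U J A
  _3: Y V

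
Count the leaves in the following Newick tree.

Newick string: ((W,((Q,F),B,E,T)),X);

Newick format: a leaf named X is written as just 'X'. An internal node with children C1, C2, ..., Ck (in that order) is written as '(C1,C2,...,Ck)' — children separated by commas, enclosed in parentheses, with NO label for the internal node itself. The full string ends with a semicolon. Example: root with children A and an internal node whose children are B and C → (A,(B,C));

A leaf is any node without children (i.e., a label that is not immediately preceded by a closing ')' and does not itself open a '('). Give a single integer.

Newick: ((W,((Q,F),B,E,T)),X);
Scan left-to-right; a leaf is any maximal label run not followed by '(':
  pos 2: leaf 'W' → count = 1
  pos 6: leaf 'Q' → count = 2
  pos 8: leaf 'F' → count = 3
  pos 11: leaf 'B' → count = 4
  pos 13: leaf 'E' → count = 5
  pos 15: leaf 'T' → count = 6
  pos 19: leaf 'X' → count = 7
Total leaves: 7

Answer: 7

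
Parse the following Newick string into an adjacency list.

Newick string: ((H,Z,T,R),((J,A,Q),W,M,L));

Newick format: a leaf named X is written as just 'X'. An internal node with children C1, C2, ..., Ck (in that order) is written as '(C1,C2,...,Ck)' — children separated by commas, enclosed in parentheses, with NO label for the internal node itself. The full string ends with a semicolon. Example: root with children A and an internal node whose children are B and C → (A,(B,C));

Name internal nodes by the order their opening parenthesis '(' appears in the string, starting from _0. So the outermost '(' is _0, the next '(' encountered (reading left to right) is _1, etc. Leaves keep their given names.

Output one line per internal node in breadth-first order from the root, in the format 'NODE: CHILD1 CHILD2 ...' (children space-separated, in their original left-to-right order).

Input: ((H,Z,T,R),((J,A,Q),W,M,L));
Scanning left-to-right, naming '(' by encounter order:
  pos 0: '(' -> open internal node _0 (depth 1)
  pos 1: '(' -> open internal node _1 (depth 2)
  pos 9: ')' -> close internal node _1 (now at depth 1)
  pos 11: '(' -> open internal node _2 (depth 2)
  pos 12: '(' -> open internal node _3 (depth 3)
  pos 18: ')' -> close internal node _3 (now at depth 2)
  pos 25: ')' -> close internal node _2 (now at depth 1)
  pos 26: ')' -> close internal node _0 (now at depth 0)
Total internal nodes: 4
BFS adjacency from root:
  _0: _1 _2
  _1: H Z T R
  _2: _3 W M L
  _3: J A Q

Answer: _0: _1 _2
_1: H Z T R
_2: _3 W M L
_3: J A Q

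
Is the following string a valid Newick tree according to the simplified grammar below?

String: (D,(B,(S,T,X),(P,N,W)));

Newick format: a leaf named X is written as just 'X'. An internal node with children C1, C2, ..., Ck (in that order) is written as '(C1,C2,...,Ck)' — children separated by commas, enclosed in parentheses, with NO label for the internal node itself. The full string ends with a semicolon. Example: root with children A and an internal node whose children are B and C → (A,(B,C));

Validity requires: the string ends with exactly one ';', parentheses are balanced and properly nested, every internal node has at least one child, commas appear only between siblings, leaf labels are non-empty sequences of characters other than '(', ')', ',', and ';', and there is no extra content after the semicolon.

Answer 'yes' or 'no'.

Answer: yes

Derivation:
Input: (D,(B,(S,T,X),(P,N,W)));
Paren balance: 4 '(' vs 4 ')' OK
Ends with single ';': True
Full parse: OK
Valid: True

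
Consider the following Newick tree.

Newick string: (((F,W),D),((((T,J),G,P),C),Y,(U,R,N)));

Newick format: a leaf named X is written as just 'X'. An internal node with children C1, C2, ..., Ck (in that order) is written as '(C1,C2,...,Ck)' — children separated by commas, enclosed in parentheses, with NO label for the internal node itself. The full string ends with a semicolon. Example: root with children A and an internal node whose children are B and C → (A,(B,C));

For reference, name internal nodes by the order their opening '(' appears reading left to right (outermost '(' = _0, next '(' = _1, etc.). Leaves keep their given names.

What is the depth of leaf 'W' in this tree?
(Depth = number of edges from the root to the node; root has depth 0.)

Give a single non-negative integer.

Answer: 3

Derivation:
Newick: (((F,W),D),((((T,J),G,P),C),Y,(U,R,N)));
Naming internals by '(' encounter order: outermost '(' = _0, next = _1, ...
Query node: W
Path from root: _0 -> _1 -> _2 -> W
Depth of W: 3 (number of edges from root)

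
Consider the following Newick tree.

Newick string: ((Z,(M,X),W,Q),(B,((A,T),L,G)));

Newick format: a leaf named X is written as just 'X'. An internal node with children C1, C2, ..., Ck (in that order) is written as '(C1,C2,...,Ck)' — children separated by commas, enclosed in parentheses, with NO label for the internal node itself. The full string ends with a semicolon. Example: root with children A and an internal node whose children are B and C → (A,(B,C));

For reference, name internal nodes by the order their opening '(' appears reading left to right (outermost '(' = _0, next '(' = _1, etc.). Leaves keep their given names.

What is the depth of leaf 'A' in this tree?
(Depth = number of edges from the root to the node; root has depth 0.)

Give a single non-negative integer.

Newick: ((Z,(M,X),W,Q),(B,((A,T),L,G)));
Naming internals by '(' encounter order: outermost '(' = _0, next = _1, ...
Query node: A
Path from root: _0 -> _3 -> _4 -> _5 -> A
Depth of A: 4 (number of edges from root)

Answer: 4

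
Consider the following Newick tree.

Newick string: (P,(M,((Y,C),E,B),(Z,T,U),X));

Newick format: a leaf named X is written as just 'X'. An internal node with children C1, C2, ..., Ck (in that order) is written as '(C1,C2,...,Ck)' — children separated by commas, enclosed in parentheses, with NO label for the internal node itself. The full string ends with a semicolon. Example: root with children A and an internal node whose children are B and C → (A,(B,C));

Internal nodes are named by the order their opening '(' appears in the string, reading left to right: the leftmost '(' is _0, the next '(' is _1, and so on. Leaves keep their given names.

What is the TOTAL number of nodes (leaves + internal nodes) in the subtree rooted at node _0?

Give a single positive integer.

Newick: (P,(M,((Y,C),E,B),(Z,T,U),X));
Locate _0: it is the '(' at position 0 (the 1st '(' reading left to right).
Query: subtree rooted at _0
_0: subtree_size = 1 + 14
  P: subtree_size = 1 + 0
  _1: subtree_size = 1 + 12
    M: subtree_size = 1 + 0
    _2: subtree_size = 1 + 5
      _3: subtree_size = 1 + 2
        Y: subtree_size = 1 + 0
        C: subtree_size = 1 + 0
      E: subtree_size = 1 + 0
      B: subtree_size = 1 + 0
    _4: subtree_size = 1 + 3
      Z: subtree_size = 1 + 0
      T: subtree_size = 1 + 0
      U: subtree_size = 1 + 0
    X: subtree_size = 1 + 0
Total subtree size of _0: 15

Answer: 15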